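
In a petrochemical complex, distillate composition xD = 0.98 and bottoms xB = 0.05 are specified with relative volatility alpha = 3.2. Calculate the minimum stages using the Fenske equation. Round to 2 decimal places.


N_min = ln((xD*(1-xB))/(xB*(1-xD))) / ln(alpha)
Numerator inside ln: 0.931 / 0.001 = 931.0
ln(931.0) = 6.836259
ln(alpha) = ln(3.2) = 1.163151
N_min = 6.836259 / 1.163151 = 5.88


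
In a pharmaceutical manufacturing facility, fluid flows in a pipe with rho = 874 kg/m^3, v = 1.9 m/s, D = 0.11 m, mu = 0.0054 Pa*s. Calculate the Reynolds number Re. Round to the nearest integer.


Re = rho * v * D / mu
Re = 874 * 1.9 * 0.11 / 0.0054
Re = 182.666 / 0.0054
Re = 33827


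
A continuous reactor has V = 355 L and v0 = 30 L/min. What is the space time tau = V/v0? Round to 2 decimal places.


tau = V / v0
tau = 355 / 30
tau = 11.83 min


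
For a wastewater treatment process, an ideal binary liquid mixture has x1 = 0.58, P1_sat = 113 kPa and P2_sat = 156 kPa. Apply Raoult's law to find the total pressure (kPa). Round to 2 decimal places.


P = x1*P1_sat + x2*P2_sat
x2 = 1 - x1 = 1 - 0.58 = 0.42
P = 0.58*113 + 0.42*156
P = 65.54 + 65.52
P = 131.06 kPa


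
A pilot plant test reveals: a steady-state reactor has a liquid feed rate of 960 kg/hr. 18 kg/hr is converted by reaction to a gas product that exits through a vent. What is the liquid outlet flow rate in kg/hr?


Steady-state mass balance on the main outlet: F_out = F_in - F_removed
F_out = 960 - 18
F_out = 942 kg/hr


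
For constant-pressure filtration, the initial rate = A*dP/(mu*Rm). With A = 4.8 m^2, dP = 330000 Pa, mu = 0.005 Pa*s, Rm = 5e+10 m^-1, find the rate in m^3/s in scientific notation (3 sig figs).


rate = A * dP / (mu * Rm)
rate = 4.8 * 330000 / (0.005 * 5e+10)
rate = 1584000.0 / 2.500e+08
rate = 6.34e-03 m^3/s


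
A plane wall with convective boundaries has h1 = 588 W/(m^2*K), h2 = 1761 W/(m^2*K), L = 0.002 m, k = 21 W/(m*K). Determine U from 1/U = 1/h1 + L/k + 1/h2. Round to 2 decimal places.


1/U = 1/h1 + L/k + 1/h2
1/U = 1/588 + 0.002/21 + 1/1761
1/U = 0.0017006803 + 9.52381e-05 + 0.0005678592
1/U = 0.0023637776
U = 423.05 W/(m^2*K)


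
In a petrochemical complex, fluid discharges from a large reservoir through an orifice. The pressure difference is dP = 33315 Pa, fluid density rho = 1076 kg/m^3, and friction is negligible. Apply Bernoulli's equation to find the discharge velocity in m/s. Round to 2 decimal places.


v = sqrt(2*dP/rho)
v = sqrt(2*33315/1076)
v = sqrt(61.923792)
v = 7.87 m/s


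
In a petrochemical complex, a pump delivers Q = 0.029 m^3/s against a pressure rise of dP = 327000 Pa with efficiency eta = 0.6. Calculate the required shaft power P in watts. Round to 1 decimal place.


P = Q * dP / eta
P = 0.029 * 327000 / 0.6
P = 9483.0 / 0.6
P = 15805.0 W


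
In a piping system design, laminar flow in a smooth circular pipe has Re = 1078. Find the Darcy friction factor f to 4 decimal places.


f = 64 / Re
f = 64 / 1078
f = 0.0594


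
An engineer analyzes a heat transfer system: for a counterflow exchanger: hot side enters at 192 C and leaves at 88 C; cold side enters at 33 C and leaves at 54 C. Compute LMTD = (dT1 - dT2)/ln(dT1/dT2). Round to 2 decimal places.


dT1 = Th_in - Tc_out = 192 - 54 = 138
dT2 = Th_out - Tc_in = 88 - 33 = 55
LMTD = (dT1 - dT2) / ln(dT1/dT2)
LMTD = (138 - 55) / ln(138/55)
LMTD = 90.23 K


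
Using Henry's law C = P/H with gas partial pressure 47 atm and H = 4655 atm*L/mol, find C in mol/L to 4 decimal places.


C = P / H
C = 47 / 4655
C = 0.0101 mol/L


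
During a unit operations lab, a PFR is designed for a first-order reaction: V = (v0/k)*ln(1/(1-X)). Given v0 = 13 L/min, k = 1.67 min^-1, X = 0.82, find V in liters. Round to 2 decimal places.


V = (v0/k) * ln(1/(1-X))
V = (13/1.67) * ln(1/(1-0.82))
V = 7.784431 * ln(5.555556)
V = 7.784431 * 1.714799
V = 13.35 L


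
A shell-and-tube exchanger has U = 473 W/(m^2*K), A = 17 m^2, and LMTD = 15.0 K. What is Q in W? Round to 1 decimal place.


Q = U * A * LMTD
Q = 473 * 17 * 15.0
Q = 120615.0 W


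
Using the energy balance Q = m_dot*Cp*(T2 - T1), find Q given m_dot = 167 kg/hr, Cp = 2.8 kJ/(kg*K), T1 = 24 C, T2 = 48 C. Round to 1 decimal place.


Q = m_dot * Cp * (T2 - T1)
Q = 167 * 2.8 * (48 - 24)
Q = 167 * 2.8 * 24
Q = 11222.4 kJ/hr


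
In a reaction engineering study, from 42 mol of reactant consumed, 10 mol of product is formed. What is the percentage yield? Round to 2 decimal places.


Yield = (moles product / moles consumed) * 100%
Yield = (10 / 42) * 100
Yield = 0.2381 * 100
Yield = 23.81%


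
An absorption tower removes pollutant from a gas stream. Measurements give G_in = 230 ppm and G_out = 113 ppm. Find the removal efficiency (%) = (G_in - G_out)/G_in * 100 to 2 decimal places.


Efficiency = (G_in - G_out) / G_in * 100%
Efficiency = (230 - 113) / 230 * 100
Efficiency = 117 / 230 * 100
Efficiency = 50.87%


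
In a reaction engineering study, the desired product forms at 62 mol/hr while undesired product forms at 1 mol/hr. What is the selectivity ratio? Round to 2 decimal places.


S = desired product rate / undesired product rate
S = 62 / 1
S = 62.00


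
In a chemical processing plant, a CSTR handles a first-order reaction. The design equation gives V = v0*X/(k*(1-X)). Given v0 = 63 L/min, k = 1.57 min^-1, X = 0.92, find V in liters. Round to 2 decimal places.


V = v0 * X / (k * (1 - X))
V = 63 * 0.92 / (1.57 * (1 - 0.92))
V = 57.96 / (1.57 * 0.08)
V = 57.96 / 0.1256
V = 461.46 L


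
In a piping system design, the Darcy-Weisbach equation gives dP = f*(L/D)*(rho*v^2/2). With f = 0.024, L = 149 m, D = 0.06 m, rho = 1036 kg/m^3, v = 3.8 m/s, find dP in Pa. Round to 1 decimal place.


dP = f * (L/D) * (rho*v^2/2)
dP = 0.024 * (149/0.06) * (1036*3.8^2/2)
L/D = 2483.33333333
rho*v^2/2 = 1036*14.44/2 = 7479.92
dP = 0.024 * 2483.33333333 * 7479.92
dP = 445803.2 Pa


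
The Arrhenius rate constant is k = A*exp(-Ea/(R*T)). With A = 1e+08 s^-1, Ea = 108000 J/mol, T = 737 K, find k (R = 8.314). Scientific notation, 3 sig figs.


k = A * exp(-Ea/(R*T))
k = 1e+08 * exp(-108000 / (8.314 * 737))
k = 1e+08 * exp(-17.625695)
k = 2.21e+00


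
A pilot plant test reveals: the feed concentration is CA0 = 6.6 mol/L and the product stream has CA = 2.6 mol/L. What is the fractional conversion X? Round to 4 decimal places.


X = (CA0 - CA) / CA0
X = (6.6 - 2.6) / 6.6
X = 4.0 / 6.6
X = 0.6061


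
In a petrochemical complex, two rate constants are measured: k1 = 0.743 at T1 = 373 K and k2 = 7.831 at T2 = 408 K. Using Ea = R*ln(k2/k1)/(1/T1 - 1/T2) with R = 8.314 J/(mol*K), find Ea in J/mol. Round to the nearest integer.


Ea = R * ln(k2/k1) / (1/T1 - 1/T2)
ln(k2/k1) = ln(7.831/0.743) = 2.3551495
1/T1 - 1/T2 = 1/373 - 1/408 = 0.000229984755
Ea = 8.314 * 2.3551495 / 0.000229984755
Ea = 85139 J/mol


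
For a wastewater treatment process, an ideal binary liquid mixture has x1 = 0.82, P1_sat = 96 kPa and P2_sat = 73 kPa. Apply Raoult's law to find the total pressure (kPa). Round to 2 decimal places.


P = x1*P1_sat + x2*P2_sat
x2 = 1 - x1 = 1 - 0.82 = 0.18
P = 0.82*96 + 0.18*73
P = 78.72 + 13.14
P = 91.86 kPa


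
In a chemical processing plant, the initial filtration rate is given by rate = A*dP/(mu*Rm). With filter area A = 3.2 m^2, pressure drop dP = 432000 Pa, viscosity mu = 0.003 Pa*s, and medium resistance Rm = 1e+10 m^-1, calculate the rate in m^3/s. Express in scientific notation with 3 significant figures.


rate = A * dP / (mu * Rm)
rate = 3.2 * 432000 / (0.003 * 1e+10)
rate = 1382400.0 / 3.000e+07
rate = 4.61e-02 m^3/s


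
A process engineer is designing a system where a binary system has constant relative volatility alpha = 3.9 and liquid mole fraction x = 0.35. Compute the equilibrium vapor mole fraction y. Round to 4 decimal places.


y = alpha*x / (1 + (alpha-1)*x)
y = 3.9*0.35 / (1 + (3.9-1)*0.35)
y = 1.365 / (1 + 1.015)
y = 1.365 / 2.015
y = 0.6774


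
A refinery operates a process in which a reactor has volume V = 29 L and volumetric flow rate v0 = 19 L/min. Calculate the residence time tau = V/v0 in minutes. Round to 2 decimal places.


tau = V / v0
tau = 29 / 19
tau = 1.53 min


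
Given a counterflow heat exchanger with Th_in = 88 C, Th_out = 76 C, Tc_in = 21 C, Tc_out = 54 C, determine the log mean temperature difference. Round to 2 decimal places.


dT1 = Th_in - Tc_out = 88 - 54 = 34
dT2 = Th_out - Tc_in = 76 - 21 = 55
LMTD = (dT1 - dT2) / ln(dT1/dT2)
LMTD = (34 - 55) / ln(34/55)
LMTD = 43.66 K


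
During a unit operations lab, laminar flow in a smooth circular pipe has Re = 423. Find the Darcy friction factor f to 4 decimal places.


f = 64 / Re
f = 64 / 423
f = 0.1513


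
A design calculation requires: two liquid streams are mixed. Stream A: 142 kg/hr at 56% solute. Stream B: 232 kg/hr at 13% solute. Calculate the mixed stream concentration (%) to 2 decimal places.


Mass balance on solute: F1*x1 + F2*x2 = F3*x3
F3 = F1 + F2 = 142 + 232 = 374 kg/hr
x3 = (F1*x1 + F2*x2)/F3
x3 = (142*0.56 + 232*0.13) / 374
x3 = 29.33%


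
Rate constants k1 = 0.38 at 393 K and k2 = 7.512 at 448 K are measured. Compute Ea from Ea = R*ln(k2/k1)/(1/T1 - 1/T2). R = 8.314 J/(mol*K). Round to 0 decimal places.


Ea = R * ln(k2/k1) / (1/T1 - 1/T2)
ln(k2/k1) = ln(7.512/0.38) = 2.9840858
1/T1 - 1/T2 = 1/393 - 1/448 = 0.000312386405
Ea = 8.314 * 2.9840858 / 0.000312386405
Ea = 79420 J/mol


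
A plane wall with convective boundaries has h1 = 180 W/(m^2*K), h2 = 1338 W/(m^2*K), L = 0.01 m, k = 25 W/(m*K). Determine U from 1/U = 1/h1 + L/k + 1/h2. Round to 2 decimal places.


1/U = 1/h1 + L/k + 1/h2
1/U = 1/180 + 0.01/25 + 1/1338
1/U = 0.0055555556 + 0.0004 + 0.0007473842
1/U = 0.0067029398
U = 149.19 W/(m^2*K)


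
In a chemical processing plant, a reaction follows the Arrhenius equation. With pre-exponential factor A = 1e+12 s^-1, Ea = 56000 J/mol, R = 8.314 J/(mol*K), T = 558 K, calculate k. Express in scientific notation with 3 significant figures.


k = A * exp(-Ea/(R*T))
k = 1e+12 * exp(-56000 / (8.314 * 558))
k = 1e+12 * exp(-12.071016)
k = 5.72e+06


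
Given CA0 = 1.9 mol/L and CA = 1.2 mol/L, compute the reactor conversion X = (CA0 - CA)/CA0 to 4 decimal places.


X = (CA0 - CA) / CA0
X = (1.9 - 1.2) / 1.9
X = 0.7 / 1.9
X = 0.3684


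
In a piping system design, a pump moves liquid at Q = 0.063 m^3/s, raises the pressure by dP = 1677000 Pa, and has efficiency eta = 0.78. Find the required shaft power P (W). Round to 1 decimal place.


P = Q * dP / eta
P = 0.063 * 1677000 / 0.78
P = 105651.0 / 0.78
P = 135450.0 W


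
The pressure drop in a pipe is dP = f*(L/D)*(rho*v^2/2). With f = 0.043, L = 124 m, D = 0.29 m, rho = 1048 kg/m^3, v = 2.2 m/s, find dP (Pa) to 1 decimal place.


dP = f * (L/D) * (rho*v^2/2)
dP = 0.043 * (124/0.29) * (1048*2.2^2/2)
L/D = 427.5862069
rho*v^2/2 = 1048*4.84/2 = 2536.16
dP = 0.043 * 427.5862069 * 2536.16
dP = 46630.4 Pa


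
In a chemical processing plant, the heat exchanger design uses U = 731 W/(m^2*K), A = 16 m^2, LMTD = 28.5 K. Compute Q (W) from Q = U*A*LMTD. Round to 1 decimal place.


Q = U * A * LMTD
Q = 731 * 16 * 28.5
Q = 333336.0 W


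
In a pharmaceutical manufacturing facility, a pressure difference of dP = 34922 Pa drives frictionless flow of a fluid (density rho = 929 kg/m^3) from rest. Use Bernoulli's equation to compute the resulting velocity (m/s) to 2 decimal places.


v = sqrt(2*dP/rho)
v = sqrt(2*34922/929)
v = sqrt(75.181916)
v = 8.67 m/s


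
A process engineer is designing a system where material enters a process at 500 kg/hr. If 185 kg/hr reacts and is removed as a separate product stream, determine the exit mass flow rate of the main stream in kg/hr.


Steady-state mass balance on the main outlet: F_out = F_in - F_removed
F_out = 500 - 185
F_out = 315 kg/hr


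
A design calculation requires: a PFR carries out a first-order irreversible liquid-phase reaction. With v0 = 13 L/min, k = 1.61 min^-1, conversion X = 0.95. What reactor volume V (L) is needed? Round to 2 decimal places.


V = (v0/k) * ln(1/(1-X))
V = (13/1.61) * ln(1/(1-0.95))
V = 8.074534 * ln(20.0)
V = 8.074534 * 2.995732
V = 24.19 L


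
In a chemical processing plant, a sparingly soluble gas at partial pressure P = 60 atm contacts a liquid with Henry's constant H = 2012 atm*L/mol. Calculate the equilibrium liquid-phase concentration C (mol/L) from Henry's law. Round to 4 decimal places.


C = P / H
C = 60 / 2012
C = 0.0298 mol/L


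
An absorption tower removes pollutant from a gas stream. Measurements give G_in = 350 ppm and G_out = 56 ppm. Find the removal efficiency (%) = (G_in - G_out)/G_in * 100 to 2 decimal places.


Efficiency = (G_in - G_out) / G_in * 100%
Efficiency = (350 - 56) / 350 * 100
Efficiency = 294 / 350 * 100
Efficiency = 84.00%


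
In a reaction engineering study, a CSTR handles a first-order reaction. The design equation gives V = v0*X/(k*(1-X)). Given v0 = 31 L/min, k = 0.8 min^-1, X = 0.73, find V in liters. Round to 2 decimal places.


V = v0 * X / (k * (1 - X))
V = 31 * 0.73 / (0.8 * (1 - 0.73))
V = 22.63 / (0.8 * 0.27)
V = 22.63 / 0.216
V = 104.77 L


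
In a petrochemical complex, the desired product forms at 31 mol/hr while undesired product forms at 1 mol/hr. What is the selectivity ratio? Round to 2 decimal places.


S = desired product rate / undesired product rate
S = 31 / 1
S = 31.00


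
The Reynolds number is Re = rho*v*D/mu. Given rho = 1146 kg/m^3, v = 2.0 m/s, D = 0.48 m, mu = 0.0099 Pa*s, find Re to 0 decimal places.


Re = rho * v * D / mu
Re = 1146 * 2.0 * 0.48 / 0.0099
Re = 1100.16 / 0.0099
Re = 111127


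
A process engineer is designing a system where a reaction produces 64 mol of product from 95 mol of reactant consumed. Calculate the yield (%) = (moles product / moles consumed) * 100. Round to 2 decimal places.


Yield = (moles product / moles consumed) * 100%
Yield = (64 / 95) * 100
Yield = 0.6737 * 100
Yield = 67.37%


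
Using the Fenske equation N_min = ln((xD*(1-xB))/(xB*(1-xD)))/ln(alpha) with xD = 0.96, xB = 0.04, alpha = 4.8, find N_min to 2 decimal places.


N_min = ln((xD*(1-xB))/(xB*(1-xD))) / ln(alpha)
Numerator inside ln: 0.9216 / 0.0016 = 576.0
ln(576.0) = 6.356108
ln(alpha) = ln(4.8) = 1.568616
N_min = 6.356108 / 1.568616 = 4.05


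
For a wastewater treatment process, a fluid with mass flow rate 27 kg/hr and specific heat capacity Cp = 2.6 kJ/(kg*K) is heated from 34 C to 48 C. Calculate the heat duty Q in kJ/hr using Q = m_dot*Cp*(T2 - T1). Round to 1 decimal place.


Q = m_dot * Cp * (T2 - T1)
Q = 27 * 2.6 * (48 - 34)
Q = 27 * 2.6 * 14
Q = 982.8 kJ/hr


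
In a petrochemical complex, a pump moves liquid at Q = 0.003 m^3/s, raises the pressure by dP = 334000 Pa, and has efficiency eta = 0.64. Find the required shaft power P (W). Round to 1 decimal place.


P = Q * dP / eta
P = 0.003 * 334000 / 0.64
P = 1002.0 / 0.64
P = 1565.6 W


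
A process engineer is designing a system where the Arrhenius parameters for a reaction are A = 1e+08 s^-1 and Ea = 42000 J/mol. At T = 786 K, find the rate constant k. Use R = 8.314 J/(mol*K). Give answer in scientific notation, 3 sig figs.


k = A * exp(-Ea/(R*T))
k = 1e+08 * exp(-42000 / (8.314 * 786))
k = 1e+08 * exp(-6.427125)
k = 1.62e+05


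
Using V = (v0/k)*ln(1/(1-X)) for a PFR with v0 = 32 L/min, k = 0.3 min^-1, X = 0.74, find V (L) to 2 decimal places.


V = (v0/k) * ln(1/(1-X))
V = (32/0.3) * ln(1/(1-0.74))
V = 106.666667 * ln(3.846154)
V = 106.666667 * 1.347074
V = 143.69 L


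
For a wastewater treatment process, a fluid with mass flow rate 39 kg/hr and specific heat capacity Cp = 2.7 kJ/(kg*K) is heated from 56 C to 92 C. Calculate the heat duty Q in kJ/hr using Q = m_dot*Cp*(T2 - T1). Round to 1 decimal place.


Q = m_dot * Cp * (T2 - T1)
Q = 39 * 2.7 * (92 - 56)
Q = 39 * 2.7 * 36
Q = 3790.8 kJ/hr


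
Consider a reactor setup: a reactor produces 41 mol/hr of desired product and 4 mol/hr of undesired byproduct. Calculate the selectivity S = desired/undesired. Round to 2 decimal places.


S = desired product rate / undesired product rate
S = 41 / 4
S = 10.25


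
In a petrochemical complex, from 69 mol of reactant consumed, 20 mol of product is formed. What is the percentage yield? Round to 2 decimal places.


Yield = (moles product / moles consumed) * 100%
Yield = (20 / 69) * 100
Yield = 0.2899 * 100
Yield = 28.99%


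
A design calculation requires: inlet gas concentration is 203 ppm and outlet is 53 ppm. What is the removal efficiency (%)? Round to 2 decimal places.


Efficiency = (G_in - G_out) / G_in * 100%
Efficiency = (203 - 53) / 203 * 100
Efficiency = 150 / 203 * 100
Efficiency = 73.89%


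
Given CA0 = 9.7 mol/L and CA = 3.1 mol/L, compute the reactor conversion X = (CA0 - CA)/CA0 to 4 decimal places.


X = (CA0 - CA) / CA0
X = (9.7 - 3.1) / 9.7
X = 6.6 / 9.7
X = 0.6804


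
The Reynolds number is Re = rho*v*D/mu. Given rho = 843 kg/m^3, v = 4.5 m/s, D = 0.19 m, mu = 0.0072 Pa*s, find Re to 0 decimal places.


Re = rho * v * D / mu
Re = 843 * 4.5 * 0.19 / 0.0072
Re = 720.765 / 0.0072
Re = 100106


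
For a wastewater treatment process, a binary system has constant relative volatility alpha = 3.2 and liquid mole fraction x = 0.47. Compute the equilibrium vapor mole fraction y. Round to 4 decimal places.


y = alpha*x / (1 + (alpha-1)*x)
y = 3.2*0.47 / (1 + (3.2-1)*0.47)
y = 1.504 / (1 + 1.034)
y = 1.504 / 2.034
y = 0.7394


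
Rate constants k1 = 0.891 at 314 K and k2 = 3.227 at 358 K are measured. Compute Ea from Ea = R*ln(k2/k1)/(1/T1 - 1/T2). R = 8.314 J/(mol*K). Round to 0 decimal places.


Ea = R * ln(k2/k1) / (1/T1 - 1/T2)
ln(k2/k1) = ln(3.227/0.891) = 1.2869638
1/T1 - 1/T2 = 1/314 - 1/358 = 0.000391417286
Ea = 8.314 * 1.2869638 / 0.000391417286
Ea = 27336 J/mol


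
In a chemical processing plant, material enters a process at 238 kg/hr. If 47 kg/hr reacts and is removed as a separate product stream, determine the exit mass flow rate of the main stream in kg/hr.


Steady-state mass balance on the main outlet: F_out = F_in - F_removed
F_out = 238 - 47
F_out = 191 kg/hr


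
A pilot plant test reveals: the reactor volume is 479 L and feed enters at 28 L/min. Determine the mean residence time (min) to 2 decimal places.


tau = V / v0
tau = 479 / 28
tau = 17.11 min


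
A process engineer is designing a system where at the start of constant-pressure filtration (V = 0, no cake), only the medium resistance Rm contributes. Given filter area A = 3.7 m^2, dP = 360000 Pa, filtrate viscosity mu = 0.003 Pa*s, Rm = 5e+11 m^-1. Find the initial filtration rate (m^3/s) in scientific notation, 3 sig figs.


rate = A * dP / (mu * Rm)
rate = 3.7 * 360000 / (0.003 * 5e+11)
rate = 1332000.0 / 1.500e+09
rate = 8.88e-04 m^3/s


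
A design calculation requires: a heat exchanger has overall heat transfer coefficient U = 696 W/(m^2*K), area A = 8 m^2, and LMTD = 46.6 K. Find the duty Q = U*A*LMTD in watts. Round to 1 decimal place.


Q = U * A * LMTD
Q = 696 * 8 * 46.6
Q = 259468.8 W


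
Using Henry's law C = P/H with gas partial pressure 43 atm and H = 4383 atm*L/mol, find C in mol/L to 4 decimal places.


C = P / H
C = 43 / 4383
C = 0.0098 mol/L


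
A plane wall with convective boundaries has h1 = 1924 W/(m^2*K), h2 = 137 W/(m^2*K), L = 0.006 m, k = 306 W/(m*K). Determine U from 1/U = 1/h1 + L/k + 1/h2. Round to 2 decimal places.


1/U = 1/h1 + L/k + 1/h2
1/U = 1/1924 + 0.006/306 + 1/137
1/U = 0.0005197505 + 1.96078e-05 + 0.0072992701
1/U = 0.0078386284
U = 127.57 W/(m^2*K)


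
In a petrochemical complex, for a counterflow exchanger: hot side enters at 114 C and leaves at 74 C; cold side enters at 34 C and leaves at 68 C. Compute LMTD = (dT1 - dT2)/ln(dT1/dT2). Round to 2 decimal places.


dT1 = Th_in - Tc_out = 114 - 68 = 46
dT2 = Th_out - Tc_in = 74 - 34 = 40
LMTD = (dT1 - dT2) / ln(dT1/dT2)
LMTD = (46 - 40) / ln(46/40)
LMTD = 42.93 K


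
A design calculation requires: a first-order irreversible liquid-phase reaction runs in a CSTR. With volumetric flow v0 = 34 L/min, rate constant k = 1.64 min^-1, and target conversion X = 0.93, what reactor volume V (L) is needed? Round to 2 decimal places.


V = v0 * X / (k * (1 - X))
V = 34 * 0.93 / (1.64 * (1 - 0.93))
V = 31.62 / (1.64 * 0.07)
V = 31.62 / 0.1148
V = 275.44 L


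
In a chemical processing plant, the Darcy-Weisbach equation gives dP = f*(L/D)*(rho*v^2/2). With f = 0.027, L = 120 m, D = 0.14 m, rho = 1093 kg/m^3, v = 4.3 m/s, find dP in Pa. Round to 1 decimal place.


dP = f * (L/D) * (rho*v^2/2)
dP = 0.027 * (120/0.14) * (1093*4.3^2/2)
L/D = 857.14285714
rho*v^2/2 = 1093*18.49/2 = 10104.785
dP = 0.027 * 857.14285714 * 10104.785
dP = 233853.6 Pa


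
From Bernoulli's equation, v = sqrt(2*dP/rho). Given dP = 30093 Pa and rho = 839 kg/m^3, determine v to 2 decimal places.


v = sqrt(2*dP/rho)
v = sqrt(2*30093/839)
v = sqrt(71.735399)
v = 8.47 m/s


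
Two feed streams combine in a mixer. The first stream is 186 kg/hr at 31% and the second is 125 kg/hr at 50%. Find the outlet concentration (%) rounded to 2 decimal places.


Mass balance on solute: F1*x1 + F2*x2 = F3*x3
F3 = F1 + F2 = 186 + 125 = 311 kg/hr
x3 = (F1*x1 + F2*x2)/F3
x3 = (186*0.31 + 125*0.5) / 311
x3 = 38.64%


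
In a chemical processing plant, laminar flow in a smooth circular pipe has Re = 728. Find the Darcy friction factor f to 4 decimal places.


f = 64 / Re
f = 64 / 728
f = 0.0879


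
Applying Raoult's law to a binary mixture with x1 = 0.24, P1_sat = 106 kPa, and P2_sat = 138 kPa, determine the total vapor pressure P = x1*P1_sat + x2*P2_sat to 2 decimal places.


P = x1*P1_sat + x2*P2_sat
x2 = 1 - x1 = 1 - 0.24 = 0.76
P = 0.24*106 + 0.76*138
P = 25.44 + 104.88
P = 130.32 kPa


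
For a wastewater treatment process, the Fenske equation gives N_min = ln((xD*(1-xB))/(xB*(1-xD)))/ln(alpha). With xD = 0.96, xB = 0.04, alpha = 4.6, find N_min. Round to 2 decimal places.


N_min = ln((xD*(1-xB))/(xB*(1-xD))) / ln(alpha)
Numerator inside ln: 0.9216 / 0.0016 = 576.0
ln(576.0) = 6.356108
ln(alpha) = ln(4.6) = 1.526056
N_min = 6.356108 / 1.526056 = 4.17


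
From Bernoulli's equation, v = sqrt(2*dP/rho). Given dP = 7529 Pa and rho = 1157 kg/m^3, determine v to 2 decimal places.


v = sqrt(2*dP/rho)
v = sqrt(2*7529/1157)
v = sqrt(13.014693)
v = 3.61 m/s


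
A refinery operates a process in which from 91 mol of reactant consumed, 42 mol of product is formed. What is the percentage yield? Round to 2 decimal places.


Yield = (moles product / moles consumed) * 100%
Yield = (42 / 91) * 100
Yield = 0.4615 * 100
Yield = 46.15%


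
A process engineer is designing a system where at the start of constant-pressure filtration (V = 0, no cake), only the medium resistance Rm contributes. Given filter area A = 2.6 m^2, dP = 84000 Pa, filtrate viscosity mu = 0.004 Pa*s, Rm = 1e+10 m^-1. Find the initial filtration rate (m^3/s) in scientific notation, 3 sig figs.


rate = A * dP / (mu * Rm)
rate = 2.6 * 84000 / (0.004 * 1e+10)
rate = 218400.0 / 4.000e+07
rate = 5.46e-03 m^3/s


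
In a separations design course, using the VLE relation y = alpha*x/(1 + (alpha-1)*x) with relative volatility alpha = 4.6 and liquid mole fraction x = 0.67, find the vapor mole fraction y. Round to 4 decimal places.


y = alpha*x / (1 + (alpha-1)*x)
y = 4.6*0.67 / (1 + (4.6-1)*0.67)
y = 3.082 / (1 + 2.412)
y = 3.082 / 3.412
y = 0.9033


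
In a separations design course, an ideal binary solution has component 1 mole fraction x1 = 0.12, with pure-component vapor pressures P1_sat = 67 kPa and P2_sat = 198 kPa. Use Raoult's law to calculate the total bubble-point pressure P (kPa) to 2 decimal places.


P = x1*P1_sat + x2*P2_sat
x2 = 1 - x1 = 1 - 0.12 = 0.88
P = 0.12*67 + 0.88*198
P = 8.04 + 174.24
P = 182.28 kPa


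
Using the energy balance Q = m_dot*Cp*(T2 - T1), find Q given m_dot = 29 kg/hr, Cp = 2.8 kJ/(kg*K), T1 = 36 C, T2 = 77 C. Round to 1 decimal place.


Q = m_dot * Cp * (T2 - T1)
Q = 29 * 2.8 * (77 - 36)
Q = 29 * 2.8 * 41
Q = 3329.2 kJ/hr


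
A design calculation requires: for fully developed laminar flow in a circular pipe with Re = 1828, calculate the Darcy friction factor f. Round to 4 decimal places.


f = 64 / Re
f = 64 / 1828
f = 0.0350


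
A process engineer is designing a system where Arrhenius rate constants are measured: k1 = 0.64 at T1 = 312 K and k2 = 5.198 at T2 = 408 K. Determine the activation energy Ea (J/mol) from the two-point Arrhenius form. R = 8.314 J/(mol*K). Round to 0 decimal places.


Ea = R * ln(k2/k1) / (1/T1 - 1/T2)
ln(k2/k1) = ln(5.198/0.64) = 2.094561
1/T1 - 1/T2 = 1/312 - 1/408 = 0.000754147813
Ea = 8.314 * 2.094561 / 0.000754147813
Ea = 23091 J/mol


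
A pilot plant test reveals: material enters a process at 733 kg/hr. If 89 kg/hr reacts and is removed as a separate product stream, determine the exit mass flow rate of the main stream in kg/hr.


Steady-state mass balance on the main outlet: F_out = F_in - F_removed
F_out = 733 - 89
F_out = 644 kg/hr


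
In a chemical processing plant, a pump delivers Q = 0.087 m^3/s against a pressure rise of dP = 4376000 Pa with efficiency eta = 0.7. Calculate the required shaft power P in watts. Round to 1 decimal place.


P = Q * dP / eta
P = 0.087 * 4376000 / 0.7
P = 380712.0 / 0.7
P = 543874.3 W


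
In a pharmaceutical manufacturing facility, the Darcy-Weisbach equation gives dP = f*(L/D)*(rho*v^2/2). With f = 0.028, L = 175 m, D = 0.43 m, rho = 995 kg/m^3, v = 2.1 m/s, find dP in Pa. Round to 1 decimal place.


dP = f * (L/D) * (rho*v^2/2)
dP = 0.028 * (175/0.43) * (995*2.1^2/2)
L/D = 406.97674419
rho*v^2/2 = 995*4.41/2 = 2193.975
dP = 0.028 * 406.97674419 * 2193.975
dP = 25001.1 Pa


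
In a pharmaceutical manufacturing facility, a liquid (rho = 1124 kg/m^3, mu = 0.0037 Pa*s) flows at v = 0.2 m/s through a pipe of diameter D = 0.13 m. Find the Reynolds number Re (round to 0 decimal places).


Re = rho * v * D / mu
Re = 1124 * 0.2 * 0.13 / 0.0037
Re = 29.224 / 0.0037
Re = 7898


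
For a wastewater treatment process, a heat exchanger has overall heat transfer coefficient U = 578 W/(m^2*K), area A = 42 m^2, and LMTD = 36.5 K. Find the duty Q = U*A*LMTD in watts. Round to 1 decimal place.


Q = U * A * LMTD
Q = 578 * 42 * 36.5
Q = 886074.0 W


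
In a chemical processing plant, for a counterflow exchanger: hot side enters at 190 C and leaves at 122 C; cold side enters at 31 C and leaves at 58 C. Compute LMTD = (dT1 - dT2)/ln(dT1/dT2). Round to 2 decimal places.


dT1 = Th_in - Tc_out = 190 - 58 = 132
dT2 = Th_out - Tc_in = 122 - 31 = 91
LMTD = (dT1 - dT2) / ln(dT1/dT2)
LMTD = (132 - 91) / ln(132/91)
LMTD = 110.23 K


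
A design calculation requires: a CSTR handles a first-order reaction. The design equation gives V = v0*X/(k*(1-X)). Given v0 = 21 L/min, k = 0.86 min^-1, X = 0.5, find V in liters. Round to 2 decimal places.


V = v0 * X / (k * (1 - X))
V = 21 * 0.5 / (0.86 * (1 - 0.5))
V = 10.5 / (0.86 * 0.5)
V = 10.5 / 0.43
V = 24.42 L


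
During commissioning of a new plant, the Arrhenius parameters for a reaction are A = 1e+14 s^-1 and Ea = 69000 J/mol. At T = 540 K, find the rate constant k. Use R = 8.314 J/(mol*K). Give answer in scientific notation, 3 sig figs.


k = A * exp(-Ea/(R*T))
k = 1e+14 * exp(-69000 / (8.314 * 540))
k = 1e+14 * exp(-15.368989)
k = 2.12e+07


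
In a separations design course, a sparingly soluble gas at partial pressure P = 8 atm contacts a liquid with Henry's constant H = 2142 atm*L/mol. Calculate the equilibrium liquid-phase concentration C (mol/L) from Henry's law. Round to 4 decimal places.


C = P / H
C = 8 / 2142
C = 0.0037 mol/L


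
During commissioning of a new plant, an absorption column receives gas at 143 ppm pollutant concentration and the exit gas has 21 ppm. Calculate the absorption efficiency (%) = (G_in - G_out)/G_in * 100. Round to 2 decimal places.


Efficiency = (G_in - G_out) / G_in * 100%
Efficiency = (143 - 21) / 143 * 100
Efficiency = 122 / 143 * 100
Efficiency = 85.31%


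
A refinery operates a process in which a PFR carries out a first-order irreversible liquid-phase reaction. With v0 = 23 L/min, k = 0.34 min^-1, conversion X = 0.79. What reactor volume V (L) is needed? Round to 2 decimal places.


V = (v0/k) * ln(1/(1-X))
V = (23/0.34) * ln(1/(1-0.79))
V = 67.647059 * ln(4.761905)
V = 67.647059 * 1.560648
V = 105.57 L


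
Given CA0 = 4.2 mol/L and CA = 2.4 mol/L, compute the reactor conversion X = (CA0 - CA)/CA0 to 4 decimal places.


X = (CA0 - CA) / CA0
X = (4.2 - 2.4) / 4.2
X = 1.8 / 4.2
X = 0.4286


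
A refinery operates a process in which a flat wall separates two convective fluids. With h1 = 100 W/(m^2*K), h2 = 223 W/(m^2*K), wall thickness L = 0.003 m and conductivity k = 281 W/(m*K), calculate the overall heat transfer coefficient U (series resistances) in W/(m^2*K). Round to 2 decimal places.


1/U = 1/h1 + L/k + 1/h2
1/U = 1/100 + 0.003/281 + 1/223
1/U = 0.01 + 1.06762e-05 + 0.0044843049
1/U = 0.0144949811
U = 68.99 W/(m^2*K)


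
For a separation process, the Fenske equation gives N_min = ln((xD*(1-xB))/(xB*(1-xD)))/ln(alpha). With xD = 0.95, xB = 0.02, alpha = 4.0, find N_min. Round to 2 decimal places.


N_min = ln((xD*(1-xB))/(xB*(1-xD))) / ln(alpha)
Numerator inside ln: 0.931 / 0.001 = 931.0
ln(931.0) = 6.836259
ln(alpha) = ln(4.0) = 1.386294
N_min = 6.836259 / 1.386294 = 4.93


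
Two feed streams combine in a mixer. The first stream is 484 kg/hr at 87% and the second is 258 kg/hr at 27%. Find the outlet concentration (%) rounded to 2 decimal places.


Mass balance on solute: F1*x1 + F2*x2 = F3*x3
F3 = F1 + F2 = 484 + 258 = 742 kg/hr
x3 = (F1*x1 + F2*x2)/F3
x3 = (484*0.87 + 258*0.27) / 742
x3 = 66.14%


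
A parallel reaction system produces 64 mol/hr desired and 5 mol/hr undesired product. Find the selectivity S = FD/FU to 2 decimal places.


S = desired product rate / undesired product rate
S = 64 / 5
S = 12.80


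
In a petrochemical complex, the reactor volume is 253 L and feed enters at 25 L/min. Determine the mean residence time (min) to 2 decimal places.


tau = V / v0
tau = 253 / 25
tau = 10.12 min


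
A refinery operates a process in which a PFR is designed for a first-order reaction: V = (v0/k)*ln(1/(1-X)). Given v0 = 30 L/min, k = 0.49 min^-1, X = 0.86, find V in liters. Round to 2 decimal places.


V = (v0/k) * ln(1/(1-X))
V = (30/0.49) * ln(1/(1-0.86))
V = 61.22449 * ln(7.142857)
V = 61.22449 * 1.966113
V = 120.37 L


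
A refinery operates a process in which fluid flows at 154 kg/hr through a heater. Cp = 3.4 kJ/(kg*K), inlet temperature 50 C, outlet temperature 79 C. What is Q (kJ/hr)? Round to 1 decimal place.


Q = m_dot * Cp * (T2 - T1)
Q = 154 * 3.4 * (79 - 50)
Q = 154 * 3.4 * 29
Q = 15184.4 kJ/hr


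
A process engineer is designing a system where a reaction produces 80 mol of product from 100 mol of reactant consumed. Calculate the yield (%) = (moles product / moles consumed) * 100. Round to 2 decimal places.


Yield = (moles product / moles consumed) * 100%
Yield = (80 / 100) * 100
Yield = 0.8 * 100
Yield = 80.00%


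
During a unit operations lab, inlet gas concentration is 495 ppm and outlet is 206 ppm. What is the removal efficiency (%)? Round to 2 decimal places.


Efficiency = (G_in - G_out) / G_in * 100%
Efficiency = (495 - 206) / 495 * 100
Efficiency = 289 / 495 * 100
Efficiency = 58.38%


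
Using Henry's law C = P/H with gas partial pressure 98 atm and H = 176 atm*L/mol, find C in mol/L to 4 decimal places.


C = P / H
C = 98 / 176
C = 0.5568 mol/L


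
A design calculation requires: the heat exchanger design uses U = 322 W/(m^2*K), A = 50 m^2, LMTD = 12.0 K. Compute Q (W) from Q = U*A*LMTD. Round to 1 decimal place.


Q = U * A * LMTD
Q = 322 * 50 * 12.0
Q = 193200.0 W


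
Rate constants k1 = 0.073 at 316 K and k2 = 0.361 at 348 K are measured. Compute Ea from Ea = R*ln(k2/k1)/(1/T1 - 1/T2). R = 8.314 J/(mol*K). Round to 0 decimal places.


Ea = R * ln(k2/k1) / (1/T1 - 1/T2)
ln(k2/k1) = ln(0.361/0.073) = 1.5984185
1/T1 - 1/T2 = 1/316 - 1/348 = 0.000290993744
Ea = 8.314 * 1.5984185 / 0.000290993744
Ea = 45669 J/mol


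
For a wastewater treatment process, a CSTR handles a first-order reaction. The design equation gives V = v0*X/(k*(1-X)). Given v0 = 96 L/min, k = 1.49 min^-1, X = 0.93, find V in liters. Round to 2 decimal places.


V = v0 * X / (k * (1 - X))
V = 96 * 0.93 / (1.49 * (1 - 0.93))
V = 89.28 / (1.49 * 0.07)
V = 89.28 / 0.1043
V = 855.99 L


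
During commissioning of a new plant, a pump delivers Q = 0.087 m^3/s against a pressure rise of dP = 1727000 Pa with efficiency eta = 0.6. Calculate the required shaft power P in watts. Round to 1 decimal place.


P = Q * dP / eta
P = 0.087 * 1727000 / 0.6
P = 150249.0 / 0.6
P = 250415.0 W


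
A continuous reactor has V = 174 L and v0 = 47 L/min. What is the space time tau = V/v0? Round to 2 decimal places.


tau = V / v0
tau = 174 / 47
tau = 3.70 min


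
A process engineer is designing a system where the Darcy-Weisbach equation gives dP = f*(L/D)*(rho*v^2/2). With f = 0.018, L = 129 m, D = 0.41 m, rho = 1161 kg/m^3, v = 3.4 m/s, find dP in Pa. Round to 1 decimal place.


dP = f * (L/D) * (rho*v^2/2)
dP = 0.018 * (129/0.41) * (1161*3.4^2/2)
L/D = 314.63414634
rho*v^2/2 = 1161*11.56/2 = 6710.58
dP = 0.018 * 314.63414634 * 6710.58
dP = 38004.8 Pa


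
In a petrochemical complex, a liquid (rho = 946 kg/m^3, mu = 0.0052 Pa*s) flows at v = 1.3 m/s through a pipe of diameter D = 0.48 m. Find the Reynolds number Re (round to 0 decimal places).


Re = rho * v * D / mu
Re = 946 * 1.3 * 0.48 / 0.0052
Re = 590.304 / 0.0052
Re = 113520


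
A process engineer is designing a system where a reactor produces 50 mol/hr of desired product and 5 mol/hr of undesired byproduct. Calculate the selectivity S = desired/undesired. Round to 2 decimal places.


S = desired product rate / undesired product rate
S = 50 / 5
S = 10.00


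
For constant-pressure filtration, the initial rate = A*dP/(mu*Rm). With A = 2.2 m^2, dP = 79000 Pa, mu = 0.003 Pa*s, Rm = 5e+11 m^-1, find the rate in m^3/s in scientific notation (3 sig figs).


rate = A * dP / (mu * Rm)
rate = 2.2 * 79000 / (0.003 * 5e+11)
rate = 173800.0 / 1.500e+09
rate = 1.16e-04 m^3/s


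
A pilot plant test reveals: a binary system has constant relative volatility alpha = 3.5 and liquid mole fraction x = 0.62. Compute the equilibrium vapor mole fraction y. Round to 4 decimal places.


y = alpha*x / (1 + (alpha-1)*x)
y = 3.5*0.62 / (1 + (3.5-1)*0.62)
y = 2.17 / (1 + 1.55)
y = 2.17 / 2.55
y = 0.8510


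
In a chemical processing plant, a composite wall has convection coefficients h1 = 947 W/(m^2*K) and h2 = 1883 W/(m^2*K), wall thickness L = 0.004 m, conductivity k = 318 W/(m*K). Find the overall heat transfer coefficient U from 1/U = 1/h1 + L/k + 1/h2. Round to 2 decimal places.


1/U = 1/h1 + L/k + 1/h2
1/U = 1/947 + 0.004/318 + 1/1883
1/U = 0.0010559662 + 1.25786e-05 + 0.0005310674
1/U = 0.0015996122
U = 625.15 W/(m^2*K)


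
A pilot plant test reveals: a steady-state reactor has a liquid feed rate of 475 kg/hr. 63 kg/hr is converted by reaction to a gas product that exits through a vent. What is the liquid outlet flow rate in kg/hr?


Steady-state mass balance on the main outlet: F_out = F_in - F_removed
F_out = 475 - 63
F_out = 412 kg/hr


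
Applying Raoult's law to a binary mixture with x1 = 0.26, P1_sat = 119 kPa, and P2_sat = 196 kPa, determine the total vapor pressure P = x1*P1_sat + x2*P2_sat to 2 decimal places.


P = x1*P1_sat + x2*P2_sat
x2 = 1 - x1 = 1 - 0.26 = 0.74
P = 0.26*119 + 0.74*196
P = 30.94 + 145.04
P = 175.98 kPa


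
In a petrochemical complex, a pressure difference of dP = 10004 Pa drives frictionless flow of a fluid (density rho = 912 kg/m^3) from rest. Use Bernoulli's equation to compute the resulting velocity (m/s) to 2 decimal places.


v = sqrt(2*dP/rho)
v = sqrt(2*10004/912)
v = sqrt(21.938596)
v = 4.68 m/s


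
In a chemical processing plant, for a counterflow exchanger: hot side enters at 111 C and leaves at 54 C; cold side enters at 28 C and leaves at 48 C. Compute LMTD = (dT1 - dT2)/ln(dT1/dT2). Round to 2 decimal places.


dT1 = Th_in - Tc_out = 111 - 48 = 63
dT2 = Th_out - Tc_in = 54 - 28 = 26
LMTD = (dT1 - dT2) / ln(dT1/dT2)
LMTD = (63 - 26) / ln(63/26)
LMTD = 41.81 K


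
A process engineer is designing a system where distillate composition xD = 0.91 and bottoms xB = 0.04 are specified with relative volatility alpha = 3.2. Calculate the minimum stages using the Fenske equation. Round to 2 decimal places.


N_min = ln((xD*(1-xB))/(xB*(1-xD))) / ln(alpha)
Numerator inside ln: 0.8736 / 0.0036 = 242.666667
ln(242.666667) = 5.491689
ln(alpha) = ln(3.2) = 1.163151
N_min = 5.491689 / 1.163151 = 4.72


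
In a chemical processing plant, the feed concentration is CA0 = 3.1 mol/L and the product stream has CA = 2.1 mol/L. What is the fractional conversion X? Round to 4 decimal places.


X = (CA0 - CA) / CA0
X = (3.1 - 2.1) / 3.1
X = 1.0 / 3.1
X = 0.3226


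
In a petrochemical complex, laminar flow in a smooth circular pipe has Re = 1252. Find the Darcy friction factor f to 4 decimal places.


f = 64 / Re
f = 64 / 1252
f = 0.0511


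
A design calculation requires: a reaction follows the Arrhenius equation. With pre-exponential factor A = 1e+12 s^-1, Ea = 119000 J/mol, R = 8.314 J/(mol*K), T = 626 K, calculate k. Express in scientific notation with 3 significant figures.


k = A * exp(-Ea/(R*T))
k = 1e+12 * exp(-119000 / (8.314 * 626))
k = 1e+12 * exp(-22.864547)
k = 1.18e+02


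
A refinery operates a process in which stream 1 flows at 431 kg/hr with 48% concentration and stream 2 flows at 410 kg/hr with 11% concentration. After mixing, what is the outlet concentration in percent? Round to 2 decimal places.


Mass balance on solute: F1*x1 + F2*x2 = F3*x3
F3 = F1 + F2 = 431 + 410 = 841 kg/hr
x3 = (F1*x1 + F2*x2)/F3
x3 = (431*0.48 + 410*0.11) / 841
x3 = 29.96%


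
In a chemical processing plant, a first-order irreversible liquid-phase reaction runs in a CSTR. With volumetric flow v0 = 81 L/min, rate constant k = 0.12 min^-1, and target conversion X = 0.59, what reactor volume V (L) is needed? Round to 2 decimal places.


V = v0 * X / (k * (1 - X))
V = 81 * 0.59 / (0.12 * (1 - 0.59))
V = 47.79 / (0.12 * 0.41)
V = 47.79 / 0.0492
V = 971.34 L


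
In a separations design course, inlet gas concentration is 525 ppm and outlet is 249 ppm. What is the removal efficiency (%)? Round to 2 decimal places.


Efficiency = (G_in - G_out) / G_in * 100%
Efficiency = (525 - 249) / 525 * 100
Efficiency = 276 / 525 * 100
Efficiency = 52.57%


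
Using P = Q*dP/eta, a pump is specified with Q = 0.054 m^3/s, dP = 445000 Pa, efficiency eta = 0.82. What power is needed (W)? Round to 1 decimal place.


P = Q * dP / eta
P = 0.054 * 445000 / 0.82
P = 24030.0 / 0.82
P = 29304.9 W


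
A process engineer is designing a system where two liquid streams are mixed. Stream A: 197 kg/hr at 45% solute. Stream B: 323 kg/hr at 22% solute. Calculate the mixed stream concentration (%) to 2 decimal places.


Mass balance on solute: F1*x1 + F2*x2 = F3*x3
F3 = F1 + F2 = 197 + 323 = 520 kg/hr
x3 = (F1*x1 + F2*x2)/F3
x3 = (197*0.45 + 323*0.22) / 520
x3 = 30.71%


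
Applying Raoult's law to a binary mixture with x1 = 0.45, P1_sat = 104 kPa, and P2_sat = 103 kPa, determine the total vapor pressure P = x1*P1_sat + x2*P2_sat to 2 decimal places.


P = x1*P1_sat + x2*P2_sat
x2 = 1 - x1 = 1 - 0.45 = 0.55
P = 0.45*104 + 0.55*103
P = 46.8 + 56.65
P = 103.45 kPa


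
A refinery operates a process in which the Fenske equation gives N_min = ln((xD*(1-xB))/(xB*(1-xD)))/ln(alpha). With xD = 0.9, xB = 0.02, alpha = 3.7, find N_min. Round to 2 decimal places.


N_min = ln((xD*(1-xB))/(xB*(1-xD))) / ln(alpha)
Numerator inside ln: 0.882 / 0.002 = 441.0
ln(441.0) = 6.089045
ln(alpha) = ln(3.7) = 1.308333
N_min = 6.089045 / 1.308333 = 4.65
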